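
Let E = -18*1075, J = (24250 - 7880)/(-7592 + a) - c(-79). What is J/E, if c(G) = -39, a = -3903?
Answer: -2009/1034550 ≈ -0.0019419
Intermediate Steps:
J = 86387/2299 (J = (24250 - 7880)/(-7592 - 3903) - 1*(-39) = 16370/(-11495) + 39 = 16370*(-1/11495) + 39 = -3274/2299 + 39 = 86387/2299 ≈ 37.576)
E = -19350
J/E = (86387/2299)/(-19350) = (86387/2299)*(-1/19350) = -2009/1034550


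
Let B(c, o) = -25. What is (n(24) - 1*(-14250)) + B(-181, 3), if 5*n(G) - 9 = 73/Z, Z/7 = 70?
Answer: 34855733/2450 ≈ 14227.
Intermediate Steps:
Z = 490 (Z = 7*70 = 490)
n(G) = 4483/2450 (n(G) = 9/5 + (73/490)/5 = 9/5 + (73*(1/490))/5 = 9/5 + (1/5)*(73/490) = 9/5 + 73/2450 = 4483/2450)
(n(24) - 1*(-14250)) + B(-181, 3) = (4483/2450 - 1*(-14250)) - 25 = (4483/2450 + 14250) - 25 = 34916983/2450 - 25 = 34855733/2450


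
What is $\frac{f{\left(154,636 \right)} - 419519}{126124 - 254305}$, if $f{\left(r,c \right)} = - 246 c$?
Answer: $\frac{575975}{128181} \approx 4.4935$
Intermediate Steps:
$\frac{f{\left(154,636 \right)} - 419519}{126124 - 254305} = \frac{\left(-246\right) 636 - 419519}{126124 - 254305} = \frac{-156456 - 419519}{-128181} = \left(-575975\right) \left(- \frac{1}{128181}\right) = \frac{575975}{128181}$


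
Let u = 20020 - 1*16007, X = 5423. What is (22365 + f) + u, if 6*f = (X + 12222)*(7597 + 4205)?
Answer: 34734093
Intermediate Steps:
u = 4013 (u = 20020 - 16007 = 4013)
f = 34707715 (f = ((5423 + 12222)*(7597 + 4205))/6 = (17645*11802)/6 = (1/6)*208246290 = 34707715)
(22365 + f) + u = (22365 + 34707715) + 4013 = 34730080 + 4013 = 34734093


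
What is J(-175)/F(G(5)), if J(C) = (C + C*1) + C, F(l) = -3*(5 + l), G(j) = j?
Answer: 35/2 ≈ 17.500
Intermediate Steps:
F(l) = -15 - 3*l
J(C) = 3*C (J(C) = (C + C) + C = 2*C + C = 3*C)
J(-175)/F(G(5)) = (3*(-175))/(-15 - 3*5) = -525/(-15 - 15) = -525/(-30) = -525*(-1/30) = 35/2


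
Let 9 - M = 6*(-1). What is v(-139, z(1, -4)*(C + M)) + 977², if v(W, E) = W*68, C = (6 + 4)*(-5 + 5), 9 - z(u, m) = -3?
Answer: 945077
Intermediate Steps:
z(u, m) = 12 (z(u, m) = 9 - 1*(-3) = 9 + 3 = 12)
M = 15 (M = 9 - 6*(-1) = 9 - 1*(-6) = 9 + 6 = 15)
C = 0 (C = 10*0 = 0)
v(W, E) = 68*W
v(-139, z(1, -4)*(C + M)) + 977² = 68*(-139) + 977² = -9452 + 954529 = 945077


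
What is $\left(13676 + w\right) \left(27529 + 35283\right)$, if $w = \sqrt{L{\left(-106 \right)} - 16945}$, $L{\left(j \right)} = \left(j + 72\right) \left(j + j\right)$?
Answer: $859016912 + 62812 i \sqrt{9737} \approx 8.5902 \cdot 10^{8} + 6.198 \cdot 10^{6} i$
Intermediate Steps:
$L{\left(j \right)} = 2 j \left(72 + j\right)$ ($L{\left(j \right)} = \left(72 + j\right) 2 j = 2 j \left(72 + j\right)$)
$w = i \sqrt{9737}$ ($w = \sqrt{2 \left(-106\right) \left(72 - 106\right) - 16945} = \sqrt{2 \left(-106\right) \left(-34\right) - 16945} = \sqrt{7208 - 16945} = \sqrt{-9737} = i \sqrt{9737} \approx 98.676 i$)
$\left(13676 + w\right) \left(27529 + 35283\right) = \left(13676 + i \sqrt{9737}\right) \left(27529 + 35283\right) = \left(13676 + i \sqrt{9737}\right) 62812 = 859016912 + 62812 i \sqrt{9737}$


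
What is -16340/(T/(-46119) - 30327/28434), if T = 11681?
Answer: 7142473511880/576929489 ≈ 12380.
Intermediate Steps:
-16340/(T/(-46119) - 30327/28434) = -16340/(11681/(-46119) - 30327/28434) = -16340/(11681*(-1/46119) - 30327*1/28434) = -16340/(-11681/46119 - 10109/9478) = -16340/(-576929489/437115882) = -16340*(-437115882/576929489) = 7142473511880/576929489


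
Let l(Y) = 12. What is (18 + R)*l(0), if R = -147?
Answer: -1548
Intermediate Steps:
(18 + R)*l(0) = (18 - 147)*12 = -129*12 = -1548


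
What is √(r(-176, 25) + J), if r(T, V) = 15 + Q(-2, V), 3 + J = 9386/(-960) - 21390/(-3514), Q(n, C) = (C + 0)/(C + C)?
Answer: √391635247290/210840 ≈ 2.9682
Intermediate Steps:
Q(n, C) = ½ (Q(n, C) = C/((2*C)) = C*(1/(2*C)) = ½)
J = -5642081/843360 (J = -3 + (9386/(-960) - 21390/(-3514)) = -3 + (9386*(-1/960) - 21390*(-1/3514)) = -3 + (-4693/480 + 10695/1757) = -3 - 3112001/843360 = -5642081/843360 ≈ -6.6900)
r(T, V) = 31/2 (r(T, V) = 15 + ½ = 31/2)
√(r(-176, 25) + J) = √(31/2 - 5642081/843360) = √(7429999/843360) = √391635247290/210840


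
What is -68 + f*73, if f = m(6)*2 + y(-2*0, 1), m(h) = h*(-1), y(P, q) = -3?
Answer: -1163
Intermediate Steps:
m(h) = -h
f = -15 (f = -1*6*2 - 3 = -6*2 - 3 = -12 - 3 = -15)
-68 + f*73 = -68 - 15*73 = -68 - 1095 = -1163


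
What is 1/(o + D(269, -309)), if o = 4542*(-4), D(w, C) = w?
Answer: -1/17899 ≈ -5.5869e-5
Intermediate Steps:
o = -18168
1/(o + D(269, -309)) = 1/(-18168 + 269) = 1/(-17899) = -1/17899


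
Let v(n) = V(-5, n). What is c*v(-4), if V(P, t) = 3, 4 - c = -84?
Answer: 264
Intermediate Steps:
c = 88 (c = 4 - 1*(-84) = 4 + 84 = 88)
v(n) = 3
c*v(-4) = 88*3 = 264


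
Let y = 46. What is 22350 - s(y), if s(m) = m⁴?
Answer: -4455106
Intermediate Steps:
22350 - s(y) = 22350 - 1*46⁴ = 22350 - 1*4477456 = 22350 - 4477456 = -4455106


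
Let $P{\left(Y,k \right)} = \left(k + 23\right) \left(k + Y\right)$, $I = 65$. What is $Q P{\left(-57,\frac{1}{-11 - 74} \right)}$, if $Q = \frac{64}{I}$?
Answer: $- \frac{606021376}{469625} \approx -1290.4$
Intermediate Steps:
$P{\left(Y,k \right)} = \left(23 + k\right) \left(Y + k\right)$
$Q = \frac{64}{65} \approx 0.98462$
$Q P{\left(-57,\frac{1}{-11 - 74} \right)} = \frac{64 \left(\left(\frac{1}{-11 - 74}\right)^{2} + 23 \left(-57\right) + \frac{23}{-11 - 74} - \frac{57}{-11 - 74}\right)}{65} = \frac{64 \left(\left(\frac{1}{-85}\right)^{2} - 1311 + \frac{23}{-85} - \frac{57}{-85}\right)}{65} = \frac{64 \left(\left(- \frac{1}{85}\right)^{2} - 1311 + 23 \left(- \frac{1}{85}\right) - - \frac{57}{85}\right)}{65} = \frac{64 \left(\frac{1}{7225} - 1311 - \frac{23}{85} + \frac{57}{85}\right)}{65} = \frac{64}{65} \left(- \frac{9469084}{7225}\right) = - \frac{606021376}{469625}$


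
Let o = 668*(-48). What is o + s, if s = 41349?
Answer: 9285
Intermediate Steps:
o = -32064
o + s = -32064 + 41349 = 9285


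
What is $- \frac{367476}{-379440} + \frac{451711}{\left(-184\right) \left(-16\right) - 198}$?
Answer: $\frac{7183596289}{43414260} \approx 165.47$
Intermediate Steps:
$- \frac{367476}{-379440} + \frac{451711}{\left(-184\right) \left(-16\right) - 198} = \left(-367476\right) \left(- \frac{1}{379440}\right) + \frac{451711}{2944 - 198} = \frac{30623}{31620} + \frac{451711}{2746} = \frac{7183596289}{43414260}$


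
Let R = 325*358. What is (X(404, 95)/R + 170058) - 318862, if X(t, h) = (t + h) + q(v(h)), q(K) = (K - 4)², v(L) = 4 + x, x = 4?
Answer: -3462668977/23270 ≈ -1.4880e+5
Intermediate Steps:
v(L) = 8 (v(L) = 4 + 4 = 8)
q(K) = (-4 + K)²
R = 116350
X(t, h) = 16 + h + t (X(t, h) = (t + h) + (-4 + 8)² = (h + t) + 4² = (h + t) + 16 = 16 + h + t)
(X(404, 95)/R + 170058) - 318862 = ((16 + 95 + 404)/116350 + 170058) - 318862 = (515*(1/116350) + 170058) - 318862 = (103/23270 + 170058) - 318862 = 3957249763/23270 - 318862 = -3462668977/23270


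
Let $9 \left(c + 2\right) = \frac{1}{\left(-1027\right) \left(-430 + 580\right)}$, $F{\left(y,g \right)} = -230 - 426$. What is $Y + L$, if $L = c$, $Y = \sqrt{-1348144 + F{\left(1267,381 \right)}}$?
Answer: $- \frac{2772901}{1386450} + 40 i \sqrt{843} \approx -2.0 + 1161.4 i$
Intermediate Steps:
$F{\left(y,g \right)} = -656$ ($F{\left(y,g \right)} = -230 - 426 = -656$)
$Y = 40 i \sqrt{843}$ ($Y = \sqrt{-1348144 - 656} = \sqrt{-1348800} = 40 i \sqrt{843} \approx 1161.4 i$)
$c = - \frac{2772901}{1386450}$ ($c = -2 + \frac{1}{9 \left(- 1027 \left(-430 + 580\right)\right)} = -2 + \frac{1}{9 \left(\left(-1027\right) 150\right)} = -2 + \frac{1}{9 \left(-154050\right)} = -2 + \frac{1}{9} \left(- \frac{1}{154050}\right) = -2 - \frac{1}{1386450} = - \frac{2772901}{1386450} \approx -2.0$)
$L = - \frac{2772901}{1386450} \approx -2.0$
$Y + L = 40 i \sqrt{843} - \frac{2772901}{1386450} = - \frac{2772901}{1386450} + 40 i \sqrt{843}$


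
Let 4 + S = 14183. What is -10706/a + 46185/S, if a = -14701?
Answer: 830766059/208445479 ≈ 3.9855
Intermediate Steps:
S = 14179 (S = -4 + 14183 = 14179)
-10706/a + 46185/S = -10706/(-14701) + 46185/14179 = -10706*(-1/14701) + 46185*(1/14179) = 10706/14701 + 46185/14179 = 830766059/208445479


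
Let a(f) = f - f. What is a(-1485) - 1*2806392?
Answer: -2806392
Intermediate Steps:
a(f) = 0
a(-1485) - 1*2806392 = 0 - 1*2806392 = 0 - 2806392 = -2806392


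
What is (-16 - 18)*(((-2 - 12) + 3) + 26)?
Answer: -510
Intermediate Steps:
(-16 - 18)*(((-2 - 12) + 3) + 26) = -34*((-14 + 3) + 26) = -34*(-11 + 26) = -34*15 = -510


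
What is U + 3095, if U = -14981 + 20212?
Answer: 8326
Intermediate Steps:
U = 5231
U + 3095 = 5231 + 3095 = 8326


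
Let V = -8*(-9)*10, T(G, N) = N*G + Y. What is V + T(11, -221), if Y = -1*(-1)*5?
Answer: -1706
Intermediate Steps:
Y = 5 (Y = 1*5 = 5)
T(G, N) = 5 + G*N (T(G, N) = N*G + 5 = G*N + 5 = 5 + G*N)
V = 720 (V = 72*10 = 720)
V + T(11, -221) = 720 + (5 + 11*(-221)) = 720 + (5 - 2431) = 720 - 2426 = -1706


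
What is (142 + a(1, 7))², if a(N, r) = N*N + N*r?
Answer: 22500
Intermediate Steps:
a(N, r) = N² + N*r
(142 + a(1, 7))² = (142 + 1*(1 + 7))² = (142 + 1*8)² = (142 + 8)² = 150² = 22500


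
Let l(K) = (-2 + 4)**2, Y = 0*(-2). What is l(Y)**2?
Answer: 16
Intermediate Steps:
Y = 0
l(K) = 4 (l(K) = 2**2 = 4)
l(Y)**2 = 4**2 = 16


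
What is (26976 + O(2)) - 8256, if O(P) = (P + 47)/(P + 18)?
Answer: 374449/20 ≈ 18722.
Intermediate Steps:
O(P) = (47 + P)/(18 + P)
(26976 + O(2)) - 8256 = (26976 + (47 + 2)/(18 + 2)) - 8256 = (26976 + 49/20) - 8256 = 539569/20 - 8256 = 374449/20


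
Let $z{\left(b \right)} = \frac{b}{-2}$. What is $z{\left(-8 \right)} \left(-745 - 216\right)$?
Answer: $-3844$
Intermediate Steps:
$z{\left(b \right)} = - \frac{b}{2}$ ($z{\left(b \right)} = b \left(- \frac{1}{2}\right) = - \frac{b}{2}$)
$z{\left(-8 \right)} \left(-745 - 216\right) = \left(- \frac{1}{2}\right) \left(-8\right) \left(-745 - 216\right) = 4 \left(-961\right) = -3844$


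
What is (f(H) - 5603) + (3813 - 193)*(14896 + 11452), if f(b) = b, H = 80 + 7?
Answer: 95374244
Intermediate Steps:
H = 87
(f(H) - 5603) + (3813 - 193)*(14896 + 11452) = (87 - 5603) + (3813 - 193)*(14896 + 11452) = -5516 + 3620*26348 = -5516 + 95379760 = 95374244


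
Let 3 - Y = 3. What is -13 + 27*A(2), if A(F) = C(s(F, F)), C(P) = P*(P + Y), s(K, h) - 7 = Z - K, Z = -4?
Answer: 14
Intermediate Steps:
Y = 0 (Y = 3 - 1*3 = 3 - 3 = 0)
s(K, h) = 3 - K (s(K, h) = 7 + (-4 - K) = 3 - K)
C(P) = P² (C(P) = P*(P + 0) = P*P = P²)
A(F) = (3 - F)²
-13 + 27*A(2) = -13 + 27*(-3 + 2)² = -13 + 27*(-1)² = -13 + 27*1 = -13 + 27 = 14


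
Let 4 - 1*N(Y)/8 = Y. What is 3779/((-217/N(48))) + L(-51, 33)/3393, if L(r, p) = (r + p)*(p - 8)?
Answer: 501477566/81809 ≈ 6129.9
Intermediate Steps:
N(Y) = 32 - 8*Y
L(r, p) = (-8 + p)*(p + r) (L(r, p) = (p + r)*(-8 + p) = (-8 + p)*(p + r))
3779/((-217/N(48))) + L(-51, 33)/3393 = 3779/((-217/(32 - 8*48))) + (33**2 - 8*33 - 8*(-51) + 33*(-51))/3393 = 3779/((-217/(32 - 384))) + (1089 - 264 + 408 - 1683)*(1/3393) = 3779/((-217/(-352))) - 450*1/3393 = 3779/((-217*(-1/352))) - 50/377 = 3779/(217/352) - 50/377 = 3779*(352/217) - 50/377 = 1330208/217 - 50/377 = 501477566/81809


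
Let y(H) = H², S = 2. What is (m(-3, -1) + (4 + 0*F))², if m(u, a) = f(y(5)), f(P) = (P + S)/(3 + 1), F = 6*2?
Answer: 1849/16 ≈ 115.56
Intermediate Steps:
F = 12
f(P) = ½ + P/4 (f(P) = (P + 2)/(3 + 1) = (2 + P)/4 = (2 + P)*(¼) = ½ + P/4)
m(u, a) = 27/4 (m(u, a) = ½ + (¼)*5² = ½ + (¼)*25 = ½ + 25/4 = 27/4)
(m(-3, -1) + (4 + 0*F))² = (27/4 + (4 + 0*12))² = (27/4 + (4 + 0))² = (27/4 + 4)² = (43/4)² = 1849/16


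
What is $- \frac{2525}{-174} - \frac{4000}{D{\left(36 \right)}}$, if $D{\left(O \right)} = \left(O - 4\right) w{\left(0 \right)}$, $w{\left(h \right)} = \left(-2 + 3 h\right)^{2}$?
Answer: $- \frac{5825}{348} \approx -16.738$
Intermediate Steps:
$D{\left(O \right)} = -16 + 4 O$ ($D{\left(O \right)} = \left(O - 4\right) \left(-2 + 3 \cdot 0\right)^{2} = \left(-4 + O\right) \left(-2 + 0\right)^{2} = \left(-4 + O\right) \left(-2\right)^{2} = \left(-4 + O\right) 4 = -16 + 4 O$)
$- \frac{2525}{-174} - \frac{4000}{D{\left(36 \right)}} = - \frac{2525}{-174} - \frac{4000}{-16 + 4 \cdot 36} = \left(-2525\right) \left(- \frac{1}{174}\right) - \frac{4000}{-16 + 144} = \frac{2525}{174} - \frac{4000}{128} = \frac{2525}{174} - \frac{125}{4} = - \frac{5825}{348}$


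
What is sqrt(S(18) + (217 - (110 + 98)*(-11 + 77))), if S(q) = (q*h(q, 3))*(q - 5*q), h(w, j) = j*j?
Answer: 5*I*sqrt(1007) ≈ 158.67*I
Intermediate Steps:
h(w, j) = j**2
S(q) = -36*q**2 (S(q) = (q*3**2)*(q - 5*q) = (q*9)*(-4*q) = (9*q)*(-4*q) = -36*q**2)
sqrt(S(18) + (217 - (110 + 98)*(-11 + 77))) = sqrt(-36*18**2 + (217 - (110 + 98)*(-11 + 77))) = sqrt(-36*324 + (217 - 208*66)) = sqrt(-11664 + (217 - 1*13728)) = sqrt(-11664 + (217 - 13728)) = sqrt(-11664 - 13511) = sqrt(-25175) = 5*I*sqrt(1007)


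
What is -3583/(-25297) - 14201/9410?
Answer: -325526667/238044770 ≈ -1.3675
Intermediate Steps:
-3583/(-25297) - 14201/9410 = -3583*(-1/25297) - 14201*1/9410 = 3583/25297 - 14201/9410 = -325526667/238044770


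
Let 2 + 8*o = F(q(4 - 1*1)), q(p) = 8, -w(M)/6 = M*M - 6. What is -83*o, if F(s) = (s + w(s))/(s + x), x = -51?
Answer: -10541/172 ≈ -61.285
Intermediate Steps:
w(M) = 36 - 6*M² (w(M) = -6*(M*M - 6) = -6*(M² - 6) = -6*(-6 + M²) = 36 - 6*M²)
F(s) = (36 + s - 6*s²)/(-51 + s) (F(s) = (s + (36 - 6*s²))/(s - 51) = (36 + s - 6*s²)/(-51 + s))
o = 127/172 (o = -¼ + ((36 + 8 - 6*8²)/(-51 + 8))/8 = -¼ + ((36 + 8 - 6*64)/(-43))/8 = -¼ + (-(36 + 8 - 384)/43)/8 = -¼ + (-1/43*(-340))/8 = -¼ + (⅛)*(340/43) = -¼ + 85/86 = 127/172 ≈ 0.73837)
-83*o = -83*127/172 = -10541/172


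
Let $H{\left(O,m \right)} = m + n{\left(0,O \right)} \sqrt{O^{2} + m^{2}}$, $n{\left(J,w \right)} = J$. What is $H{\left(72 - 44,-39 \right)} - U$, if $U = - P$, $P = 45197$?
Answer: $45158$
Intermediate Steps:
$H{\left(O,m \right)} = m$ ($H{\left(O,m \right)} = m + 0 \sqrt{O^{2} + m^{2}} = m + 0 = m$)
$U = -45197$ ($U = \left(-1\right) 45197 = -45197$)
$H{\left(72 - 44,-39 \right)} - U = -39 - -45197 = -39 + 45197 = 45158$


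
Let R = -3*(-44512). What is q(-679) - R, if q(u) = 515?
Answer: -133021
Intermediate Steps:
R = 133536
q(-679) - R = 515 - 1*133536 = 515 - 133536 = -133021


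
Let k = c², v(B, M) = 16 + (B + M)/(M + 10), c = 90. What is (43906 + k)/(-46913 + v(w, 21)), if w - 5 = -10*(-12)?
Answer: -1612186/1453661 ≈ -1.1091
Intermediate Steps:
w = 125 (w = 5 - 10*(-12) = 5 + 120 = 125)
v(B, M) = 16 + (B + M)/(10 + M)
k = 8100 (k = 90² = 8100)
(43906 + k)/(-46913 + v(w, 21)) = (43906 + 8100)/(-46913 + (160 + 125 + 17*21)/(10 + 21)) = 52006/(-46913 + (160 + 125 + 357)/31) = 52006/(-46913 + (1/31)*642) = 52006/(-46913 + 642/31) = 52006/(-1453661/31) = 52006*(-31/1453661) = -1612186/1453661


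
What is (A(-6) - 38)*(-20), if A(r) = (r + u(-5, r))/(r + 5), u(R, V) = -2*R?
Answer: 840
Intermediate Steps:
A(r) = (10 + r)/(5 + r) (A(r) = (r - 2*(-5))/(r + 5) = (r + 10)/(5 + r) = (10 + r)/(5 + r))
(A(-6) - 38)*(-20) = ((10 - 6)/(5 - 6) - 38)*(-20) = (4/(-1) - 38)*(-20) = (-1*4 - 38)*(-20) = (-4 - 38)*(-20) = -42*(-20) = 840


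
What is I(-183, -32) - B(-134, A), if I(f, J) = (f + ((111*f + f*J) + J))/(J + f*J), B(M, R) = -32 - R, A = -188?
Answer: -8243/52 ≈ -158.52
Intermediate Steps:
I(f, J) = (J + 112*f + J*f)/(J + J*f) (I(f, J) = (f + ((111*f + J*f) + J))/(J + J*f) = (f + (J + 111*f + J*f))/(J + J*f) = (J + 112*f + J*f)/(J + J*f))
I(-183, -32) - B(-134, A) = (-32 + 112*(-183) - 32*(-183))/((-32)*(1 - 183)) - (-32 - 1*(-188)) = -1/32*(-32 - 20496 + 5856)/(-182) - (-32 + 188) = -1/32*(-1/182)*(-14672) - 1*156 = -131/52 - 156 = -8243/52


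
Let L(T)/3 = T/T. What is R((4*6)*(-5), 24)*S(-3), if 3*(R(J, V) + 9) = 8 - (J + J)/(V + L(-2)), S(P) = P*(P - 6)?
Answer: -91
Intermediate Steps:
L(T) = 3 (L(T) = 3*(T/T) = 3*1 = 3)
S(P) = P*(-6 + P)
R(J, V) = -19/3 - 2*J/(3*(3 + V)) (R(J, V) = -9 + (8 - (J + J)/(V + 3))/3 = -9 + (8 - 2*J/(3 + V))/3 = -9 + (8/3 - 2*J/(3*(3 + V))) = -19/3 - 2*J/(3*(3 + V)))
R((4*6)*(-5), 24)*S(-3) = ((-57 - 19*24 - 2*4*6*(-5))/(3*(3 + 24)))*(-3*(-6 - 3)) = ((⅓)*(-57 - 456 - 48*(-5))/27)*(-3*(-9)) = ((⅓)*(1/27)*(-57 - 456 - 2*(-120)))*27 = ((⅓)*(1/27)*(-57 - 456 + 240))*27 = ((⅓)*(1/27)*(-273))*27 = -91/27*27 = -91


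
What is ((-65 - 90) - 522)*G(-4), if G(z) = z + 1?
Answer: 2031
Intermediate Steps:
G(z) = 1 + z
((-65 - 90) - 522)*G(-4) = ((-65 - 90) - 522)*(1 - 4) = (-155 - 522)*(-3) = -677*(-3) = 2031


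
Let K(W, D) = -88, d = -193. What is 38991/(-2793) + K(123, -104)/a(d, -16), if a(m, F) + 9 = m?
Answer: -1271733/94031 ≈ -13.525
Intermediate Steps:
a(m, F) = -9 + m
38991/(-2793) + K(123, -104)/a(d, -16) = 38991/(-2793) - 88/(-9 - 193) = 38991*(-1/2793) - 88/(-202) = -12997/931 - 88*(-1/202) = -12997/931 + 44/101 = -1271733/94031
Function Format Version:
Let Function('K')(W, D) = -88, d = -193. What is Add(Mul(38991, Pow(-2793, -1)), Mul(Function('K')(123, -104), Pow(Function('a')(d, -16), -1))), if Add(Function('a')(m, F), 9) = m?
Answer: Rational(-1271733, 94031) ≈ -13.525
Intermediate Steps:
Function('a')(m, F) = Add(-9, m)
Add(Mul(38991, Pow(-2793, -1)), Mul(Function('K')(123, -104), Pow(Function('a')(d, -16), -1))) = Add(Mul(38991, Pow(-2793, -1)), Mul(-88, Pow(Add(-9, -193), -1))) = Add(Mul(38991, Rational(-1, 2793)), Mul(-88, Pow(-202, -1))) = Add(Rational(-12997, 931), Mul(-88, Rational(-1, 202))) = Add(Rational(-12997, 931), Rational(44, 101)) = Rational(-1271733, 94031)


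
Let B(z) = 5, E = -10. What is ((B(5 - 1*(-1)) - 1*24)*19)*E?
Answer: 3610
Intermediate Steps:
((B(5 - 1*(-1)) - 1*24)*19)*E = ((5 - 1*24)*19)*(-10) = ((5 - 24)*19)*(-10) = -19*19*(-10) = -361*(-10) = 3610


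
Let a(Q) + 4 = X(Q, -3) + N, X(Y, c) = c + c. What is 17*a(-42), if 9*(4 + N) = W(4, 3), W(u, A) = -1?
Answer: -2159/9 ≈ -239.89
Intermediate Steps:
X(Y, c) = 2*c
N = -37/9 (N = -4 + (1/9)*(-1) = -4 - 1/9 = -37/9 ≈ -4.1111)
a(Q) = -127/9 (a(Q) = -4 + (2*(-3) - 37/9) = -4 + (-6 - 37/9) = -4 - 91/9 = -127/9)
17*a(-42) = 17*(-127/9) = -2159/9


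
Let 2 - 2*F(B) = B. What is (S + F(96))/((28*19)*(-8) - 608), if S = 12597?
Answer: -6275/2432 ≈ -2.5802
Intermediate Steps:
F(B) = 1 - B/2
(S + F(96))/((28*19)*(-8) - 608) = (12597 + (1 - 1/2*96))/((28*19)*(-8) - 608) = (12597 + (1 - 48))/(532*(-8) - 608) = (12597 - 47)/(-4256 - 608) = 12550/(-4864) = 12550*(-1/4864) = -6275/2432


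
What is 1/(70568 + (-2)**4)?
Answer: 1/70584 ≈ 1.4168e-5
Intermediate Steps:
1/(70568 + (-2)**4) = 1/(70568 + 16) = 1/70584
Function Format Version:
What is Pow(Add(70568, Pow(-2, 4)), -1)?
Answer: Rational(1, 70584) ≈ 1.4168e-5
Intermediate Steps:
Pow(Add(70568, Pow(-2, 4)), -1) = Pow(Add(70568, 16), -1) = Pow(70584, -1) = Rational(1, 70584)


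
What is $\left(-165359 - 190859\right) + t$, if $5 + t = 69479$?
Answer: $-286744$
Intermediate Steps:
$t = 69474$ ($t = -5 + 69479 = 69474$)
$\left(-165359 - 190859\right) + t = \left(-165359 - 190859\right) + 69474 = -356218 + 69474 = -286744$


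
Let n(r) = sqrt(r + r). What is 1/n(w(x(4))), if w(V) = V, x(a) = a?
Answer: sqrt(2)/4 ≈ 0.35355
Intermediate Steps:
n(r) = sqrt(2)*sqrt(r) (n(r) = sqrt(2*r) = sqrt(2)*sqrt(r))
1/n(w(x(4))) = 1/(sqrt(2)*sqrt(4)) = 1/(sqrt(2)*2) = 1/(2*sqrt(2)) = sqrt(2)/4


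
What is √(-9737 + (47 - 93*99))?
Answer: I*√18897 ≈ 137.47*I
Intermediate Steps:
√(-9737 + (47 - 93*99)) = √(-9737 + (47 - 9207)) = √(-9737 - 9160) = √(-18897) = I*√18897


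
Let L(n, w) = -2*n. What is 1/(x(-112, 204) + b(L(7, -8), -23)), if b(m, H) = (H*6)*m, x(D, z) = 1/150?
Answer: 150/289801 ≈ 0.00051760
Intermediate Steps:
x(D, z) = 1/150
b(m, H) = 6*H*m (b(m, H) = (6*H)*m = 6*H*m)
1/(x(-112, 204) + b(L(7, -8), -23)) = 1/(1/150 + 6*(-23)*(-2*7)) = 1/(1/150 + 6*(-23)*(-14)) = 1/(1/150 + 1932) = 1/(289801/150) = 150/289801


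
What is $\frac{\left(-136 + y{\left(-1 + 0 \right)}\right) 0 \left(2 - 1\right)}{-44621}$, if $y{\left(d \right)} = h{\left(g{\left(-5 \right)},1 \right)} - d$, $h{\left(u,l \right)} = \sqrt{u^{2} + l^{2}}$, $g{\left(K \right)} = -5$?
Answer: $0$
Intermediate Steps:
$h{\left(u,l \right)} = \sqrt{l^{2} + u^{2}}$
$y{\left(d \right)} = \sqrt{26} - d$ ($y{\left(d \right)} = \sqrt{1^{2} + \left(-5\right)^{2}} - d = \sqrt{1 + 25} - d = \sqrt{26} - d$)
$\frac{\left(-136 + y{\left(-1 + 0 \right)}\right) 0 \left(2 - 1\right)}{-44621} = \frac{\left(-136 + \left(\sqrt{26} - \left(-1 + 0\right)\right)\right) 0 \left(2 - 1\right)}{-44621} = \left(-136 - \left(-1 - \sqrt{26}\right)\right) 0 \cdot 1 \left(- \frac{1}{44621}\right) = \left(-136 + \left(\sqrt{26} + 1\right)\right) 0 \left(- \frac{1}{44621}\right) = \left(-136 + \left(1 + \sqrt{26}\right)\right) 0 \left(- \frac{1}{44621}\right) = \left(-135 + \sqrt{26}\right) 0 \left(- \frac{1}{44621}\right) = 0 \left(- \frac{1}{44621}\right) = 0$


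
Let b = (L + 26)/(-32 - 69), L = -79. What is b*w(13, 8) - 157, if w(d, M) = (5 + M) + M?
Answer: -14744/101 ≈ -145.98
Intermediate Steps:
w(d, M) = 5 + 2*M
b = 53/101 (b = (-79 + 26)/(-32 - 69) = -53/(-101) = -53*(-1/101) = 53/101 ≈ 0.52475)
b*w(13, 8) - 157 = 53*(5 + 2*8)/101 - 157 = 53*(5 + 16)/101 - 157 = (53/101)*21 - 157 = 1113/101 - 157 = -14744/101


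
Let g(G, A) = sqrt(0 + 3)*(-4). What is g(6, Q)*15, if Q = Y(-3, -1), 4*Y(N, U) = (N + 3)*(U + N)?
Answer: -60*sqrt(3) ≈ -103.92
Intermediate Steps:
Y(N, U) = (3 + N)*(N + U)/4 (Y(N, U) = ((N + 3)*(U + N))/4 = ((3 + N)*(N + U))/4 = (3 + N)*(N + U)/4)
Q = 0 (Q = (1/4)*(-3)**2 + (3/4)*(-3) + (3/4)*(-1) + (1/4)*(-3)*(-1) = (1/4)*9 - 9/4 - 3/4 + 3/4 = 9/4 - 9/4 - 3/4 + 3/4 = 0)
g(G, A) = -4*sqrt(3) (g(G, A) = sqrt(3)*(-4) = -4*sqrt(3))
g(6, Q)*15 = -4*sqrt(3)*15 = -60*sqrt(3)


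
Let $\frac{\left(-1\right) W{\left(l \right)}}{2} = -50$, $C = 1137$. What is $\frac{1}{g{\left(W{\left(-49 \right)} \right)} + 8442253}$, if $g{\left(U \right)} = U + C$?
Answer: $\frac{1}{8443490} \approx 1.1843 \cdot 10^{-7}$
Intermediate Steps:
$W{\left(l \right)} = 100$ ($W{\left(l \right)} = \left(-2\right) \left(-50\right) = 100$)
$g{\left(U \right)} = 1137 + U$ ($g{\left(U \right)} = U + 1137 = 1137 + U$)
$\frac{1}{g{\left(W{\left(-49 \right)} \right)} + 8442253} = \frac{1}{\left(1137 + 100\right) + 8442253} = \frac{1}{1237 + 8442253} = \frac{1}{8443490}$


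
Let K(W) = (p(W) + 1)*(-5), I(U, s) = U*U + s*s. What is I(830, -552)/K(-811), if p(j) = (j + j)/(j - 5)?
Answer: -405390432/6095 ≈ -66512.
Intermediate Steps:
I(U, s) = U² + s²
p(j) = 2*j/(-5 + j) (p(j) = (2*j)/(-5 + j) = 2*j/(-5 + j))
K(W) = -5 - 10*W/(-5 + W) (K(W) = (2*W/(-5 + W) + 1)*(-5) = (1 + 2*W/(-5 + W))*(-5) = -5 - 10*W/(-5 + W))
I(830, -552)/K(-811) = (830² + (-552)²)/((5*(5 - 3*(-811))/(-5 - 811))) = (688900 + 304704)/((5*(5 + 2433)/(-816))) = 993604/((5*(-1/816)*2438)) = 993604/(-6095/408) = 993604*(-408/6095) = -405390432/6095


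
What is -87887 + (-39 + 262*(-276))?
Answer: -160238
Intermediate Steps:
-87887 + (-39 + 262*(-276)) = -87887 + (-39 - 72312) = -87887 - 72351 = -160238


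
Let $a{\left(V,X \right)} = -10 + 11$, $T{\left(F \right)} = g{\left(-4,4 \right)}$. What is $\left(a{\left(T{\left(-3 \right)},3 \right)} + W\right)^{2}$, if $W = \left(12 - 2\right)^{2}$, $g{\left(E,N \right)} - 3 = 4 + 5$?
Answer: $10201$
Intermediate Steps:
$g{\left(E,N \right)} = 12$ ($g{\left(E,N \right)} = 3 + \left(4 + 5\right) = 3 + 9 = 12$)
$T{\left(F \right)} = 12$
$a{\left(V,X \right)} = 1$
$W = 100$ ($W = 10^{2} = 100$)
$\left(a{\left(T{\left(-3 \right)},3 \right)} + W\right)^{2} = \left(1 + 100\right)^{2} = 101^{2} = 10201$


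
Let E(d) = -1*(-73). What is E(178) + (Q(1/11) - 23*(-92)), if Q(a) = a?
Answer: 24080/11 ≈ 2189.1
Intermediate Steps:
E(d) = 73
E(178) + (Q(1/11) - 23*(-92)) = 73 + (1/11 - 23*(-92)) = 73 + (1/11 + 2116) = 73 + 23277/11 = 24080/11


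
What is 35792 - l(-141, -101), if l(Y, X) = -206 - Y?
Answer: 35857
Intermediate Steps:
35792 - l(-141, -101) = 35792 - (-206 - 1*(-141)) = 35792 - (-206 + 141) = 35792 - 1*(-65) = 35792 + 65 = 35857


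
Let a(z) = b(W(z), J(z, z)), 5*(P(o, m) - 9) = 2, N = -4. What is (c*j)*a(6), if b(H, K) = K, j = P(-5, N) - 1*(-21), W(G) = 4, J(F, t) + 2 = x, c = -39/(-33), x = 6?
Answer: 7904/55 ≈ 143.71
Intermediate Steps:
c = 13/11 (c = -39*(-1/33) = 13/11 ≈ 1.1818)
P(o, m) = 47/5 (P(o, m) = 9 + (1/5)*2 = 9 + 2/5 = 47/5)
J(F, t) = 4 (J(F, t) = -2 + 6 = 4)
j = 152/5 (j = 47/5 - 1*(-21) = 47/5 + 21 = 152/5 ≈ 30.400)
a(z) = 4
(c*j)*a(6) = ((13/11)*(152/5))*4 = (1976/55)*4 = 7904/55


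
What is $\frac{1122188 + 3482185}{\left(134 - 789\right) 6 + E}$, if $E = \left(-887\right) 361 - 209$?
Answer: $- \frac{4604373}{324346} \approx -14.196$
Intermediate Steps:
$E = -320416$ ($E = -320207 - 209 = -320416$)
$\frac{1122188 + 3482185}{\left(134 - 789\right) 6 + E} = \frac{1122188 + 3482185}{\left(134 - 789\right) 6 - 320416} = \frac{4604373}{\left(-655\right) 6 - 320416} = \frac{4604373}{-3930 - 320416} = \frac{4604373}{-324346} = 4604373 \left(- \frac{1}{324346}\right) = - \frac{4604373}{324346}$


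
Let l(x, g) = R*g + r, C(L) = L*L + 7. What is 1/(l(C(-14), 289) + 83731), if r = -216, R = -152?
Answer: 1/39587 ≈ 2.5261e-5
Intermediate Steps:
C(L) = 7 + L² (C(L) = L² + 7 = 7 + L²)
l(x, g) = -216 - 152*g (l(x, g) = -152*g - 216 = -216 - 152*g)
1/(l(C(-14), 289) + 83731) = 1/((-216 - 152*289) + 83731) = 1/((-216 - 43928) + 83731) = 1/(-44144 + 83731) = 1/39587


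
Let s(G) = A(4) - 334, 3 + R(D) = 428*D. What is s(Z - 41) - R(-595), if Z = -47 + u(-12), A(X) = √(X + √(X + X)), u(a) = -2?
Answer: 254329 + √(4 + 2*√2) ≈ 2.5433e+5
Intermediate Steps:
A(X) = √(X + √2*√X) (A(X) = √(X + √(2*X)) = √(X + √2*√X))
R(D) = -3 + 428*D
Z = -49 (Z = -47 - 2 = -49)
s(G) = -334 + √(4 + 2*√2) (s(G) = √(4 + √2*√4) - 334 = √(4 + √2*2) - 334 = √(4 + 2*√2) - 334 = -334 + √(4 + 2*√2))
s(Z - 41) - R(-595) = (-334 + √(4 + 2*√2)) - (-3 + 428*(-595)) = (-334 + √(4 + 2*√2)) - (-3 - 254660) = (-334 + √(4 + 2*√2)) - 1*(-254663) = (-334 + √(4 + 2*√2)) + 254663 = 254329 + √(4 + 2*√2)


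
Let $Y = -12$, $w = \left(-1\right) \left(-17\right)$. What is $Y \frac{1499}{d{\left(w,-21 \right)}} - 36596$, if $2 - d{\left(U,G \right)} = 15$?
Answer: $- \frac{457760}{13} \approx -35212.0$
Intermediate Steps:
$w = 17$
$d{\left(U,G \right)} = -13$ ($d{\left(U,G \right)} = 2 - 15 = -13$)
$Y \frac{1499}{d{\left(w,-21 \right)}} - 36596 = - 12 \frac{1499}{-13} - 36596 = - 12 \cdot 1499 \left(- \frac{1}{13}\right) - 36596 = \left(-12\right) \left(- \frac{1499}{13}\right) - 36596 = \frac{17988}{13} - 36596 = - \frac{457760}{13}$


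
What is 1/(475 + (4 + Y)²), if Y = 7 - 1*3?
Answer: 1/539 ≈ 0.0018553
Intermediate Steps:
Y = 4 (Y = 7 - 3 = 4)
1/(475 + (4 + Y)²) = 1/(475 + (4 + 4)²) = 1/(475 + 8²) = 1/(475 + 64) = 1/539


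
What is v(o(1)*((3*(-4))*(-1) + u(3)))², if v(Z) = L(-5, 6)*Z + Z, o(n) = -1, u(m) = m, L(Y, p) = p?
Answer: 11025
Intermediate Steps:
v(Z) = 7*Z (v(Z) = 6*Z + Z = 7*Z)
v(o(1)*((3*(-4))*(-1) + u(3)))² = (7*(-((3*(-4))*(-1) + 3)))² = (7*(-(-12*(-1) + 3)))² = (7*(-(12 + 3)))² = (7*(-1*15))² = (7*(-15))² = (-105)² = 11025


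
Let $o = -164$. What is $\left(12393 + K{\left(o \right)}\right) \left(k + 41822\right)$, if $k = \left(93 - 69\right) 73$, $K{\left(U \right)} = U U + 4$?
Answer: $1712153182$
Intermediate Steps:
$K{\left(U \right)} = 4 + U^{2}$ ($K{\left(U \right)} = U^{2} + 4 = 4 + U^{2}$)
$k = 1752$ ($k = 24 \cdot 73 = 1752$)
$\left(12393 + K{\left(o \right)}\right) \left(k + 41822\right) = \left(12393 + \left(4 + \left(-164\right)^{2}\right)\right) \left(1752 + 41822\right) = \left(12393 + \left(4 + 26896\right)\right) 43574 = \left(12393 + 26900\right) 43574 = 39293 \cdot 43574 = 1712153182$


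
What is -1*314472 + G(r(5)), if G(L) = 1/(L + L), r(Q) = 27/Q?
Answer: -16981483/54 ≈ -3.1447e+5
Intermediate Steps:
G(L) = 1/(2*L)
-1*314472 + G(r(5)) = -1*314472 + 1/(2*((27/5))) = -314472 + 1/(2*((27*(1/5)))) = -314472 + 1/(2*(27/5)) = -314472 + (1/2)*(5/27) = -314472 + 5/54 = -16981483/54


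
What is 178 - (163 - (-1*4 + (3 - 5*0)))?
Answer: 14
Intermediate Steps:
178 - (163 - (-1*4 + (3 - 5*0))) = 178 - (163 - (-4 + (3 + 0))) = 178 - (163 - (-4 + 3)) = 178 - (163 - 1*(-1)) = 178 - (163 + 1) = 178 - 1*164 = 178 - 164 = 14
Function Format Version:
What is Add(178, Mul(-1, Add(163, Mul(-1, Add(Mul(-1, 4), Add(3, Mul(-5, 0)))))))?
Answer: 14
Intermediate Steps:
Add(178, Mul(-1, Add(163, Mul(-1, Add(Mul(-1, 4), Add(3, Mul(-5, 0))))))) = Add(178, Mul(-1, Add(163, Mul(-1, Add(-4, Add(3, 0)))))) = Add(178, Mul(-1, Add(163, Mul(-1, Add(-4, 3))))) = Add(178, Mul(-1, Add(163, Mul(-1, -1)))) = Add(178, Mul(-1, Add(163, 1))) = Add(178, Mul(-1, 164)) = Add(178, -164) = 14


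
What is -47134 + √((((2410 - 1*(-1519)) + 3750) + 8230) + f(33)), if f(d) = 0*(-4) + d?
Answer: -47134 + √15942 ≈ -47008.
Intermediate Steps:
f(d) = d (f(d) = 0 + d = d)
-47134 + √((((2410 - 1*(-1519)) + 3750) + 8230) + f(33)) = -47134 + √((((2410 - 1*(-1519)) + 3750) + 8230) + 33) = -47134 + √((((2410 + 1519) + 3750) + 8230) + 33) = -47134 + √(((3929 + 3750) + 8230) + 33) = -47134 + √((7679 + 8230) + 33) = -47134 + √(15909 + 33) = -47134 + √15942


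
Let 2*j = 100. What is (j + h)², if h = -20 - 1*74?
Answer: 1936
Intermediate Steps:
h = -94 (h = -20 - 74 = -94)
j = 50 (j = (½)*100 = 50)
(j + h)² = (50 - 94)² = (-44)² = 1936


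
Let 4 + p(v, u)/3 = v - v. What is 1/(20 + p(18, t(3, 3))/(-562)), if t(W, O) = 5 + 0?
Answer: 281/5626 ≈ 0.049947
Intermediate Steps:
t(W, O) = 5
p(v, u) = -12 (p(v, u) = -12 + 3*(v - v) = -12 + 3*0 = -12 + 0 = -12)
1/(20 + p(18, t(3, 3))/(-562)) = 1/(20 - 12/(-562)) = 1/(20 - 12*(-1/562)) = 1/(20 + 6/281) = 1/(5626/281) = 281/5626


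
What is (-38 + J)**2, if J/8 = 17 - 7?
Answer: 1764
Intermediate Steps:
J = 80 (J = 8*(17 - 7) = 8*10 = 80)
(-38 + J)**2 = (-38 + 80)**2 = 42**2 = 1764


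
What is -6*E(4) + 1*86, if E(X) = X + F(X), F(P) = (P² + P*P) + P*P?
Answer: -226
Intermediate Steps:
F(P) = 3*P² (F(P) = (P² + P²) + P² = 2*P² + P² = 3*P²)
E(X) = X + 3*X²
-6*E(4) + 1*86 = -24*(1 + 3*4) + 1*86 = -24*(1 + 12) + 86 = -24*13 + 86 = -6*52 + 86 = -312 + 86 = -226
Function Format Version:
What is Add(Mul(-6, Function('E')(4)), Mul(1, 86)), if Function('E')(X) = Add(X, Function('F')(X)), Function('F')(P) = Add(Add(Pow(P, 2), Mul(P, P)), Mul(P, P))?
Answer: -226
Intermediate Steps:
Function('F')(P) = Mul(3, Pow(P, 2)) (Function('F')(P) = Add(Add(Pow(P, 2), Pow(P, 2)), Pow(P, 2)) = Add(Mul(2, Pow(P, 2)), Pow(P, 2)) = Mul(3, Pow(P, 2)))
Function('E')(X) = Add(X, Mul(3, Pow(X, 2)))
Add(Mul(-6, Function('E')(4)), Mul(1, 86)) = Add(Mul(-6, Mul(4, Add(1, Mul(3, 4)))), Mul(1, 86)) = Add(Mul(-6, Mul(4, Add(1, 12))), 86) = Add(Mul(-6, Mul(4, 13)), 86) = Add(Mul(-6, 52), 86) = Add(-312, 86) = -226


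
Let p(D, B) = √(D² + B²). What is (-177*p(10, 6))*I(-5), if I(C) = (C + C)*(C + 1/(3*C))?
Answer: -17936*√34 ≈ -1.0458e+5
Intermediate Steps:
I(C) = 2*C*(C + 1/(3*C)) (I(C) = (2*C)*(C + 1/(3*C)) = 2*C*(C + 1/(3*C)))
p(D, B) = √(B² + D²)
(-177*p(10, 6))*I(-5) = (-177*√(6² + 10²))*(⅔ + 2*(-5)²) = (-177*√(36 + 100))*(⅔ + 2*25) = (-354*√34)*(⅔ + 50) = -354*√34*(152/3) = -17936*√34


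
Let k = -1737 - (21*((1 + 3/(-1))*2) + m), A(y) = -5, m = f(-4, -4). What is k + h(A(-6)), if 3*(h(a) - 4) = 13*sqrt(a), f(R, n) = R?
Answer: -1645 + 13*I*sqrt(5)/3 ≈ -1645.0 + 9.6896*I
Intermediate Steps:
m = -4
h(a) = 4 + 13*sqrt(a)/3 (h(a) = 4 + (13*sqrt(a))/3 = 4 + 13*sqrt(a)/3)
k = -1649 (k = -1737 - (21*((1 + 3/(-1))*2) - 4) = -1737 - (21*((1 + 3*(-1))*2) - 4) = -1737 - (21*((1 - 3)*2) - 4) = -1737 - (21*(-2*2) - 4) = -1737 - (21*(-4) - 4) = -1737 - (-84 - 4) = -1737 - 1*(-88) = -1737 + 88 = -1649)
k + h(A(-6)) = -1649 + (4 + 13*sqrt(-5)/3) = -1649 + (4 + 13*(I*sqrt(5))/3) = -1649 + (4 + 13*I*sqrt(5)/3) = -1645 + 13*I*sqrt(5)/3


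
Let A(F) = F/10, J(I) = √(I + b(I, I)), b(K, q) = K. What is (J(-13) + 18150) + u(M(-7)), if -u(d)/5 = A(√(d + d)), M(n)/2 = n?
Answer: 18150 + I*√26 - I*√7 ≈ 18150.0 + 2.4533*I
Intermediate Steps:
M(n) = 2*n
J(I) = √2*√I (J(I) = √(I + I) = √(2*I) = √2*√I)
A(F) = F/10 (A(F) = F*(⅒) = F/10)
u(d) = -√2*√d/2 (u(d) = -√(d + d)/2 = -√(2*d)/2 = -√2*√d/2)
(J(-13) + 18150) + u(M(-7)) = (√2*√(-13) + 18150) - √2*√(2*(-7))/2 = (√2*(I*√13) + 18150) - √2*√(-14)/2 = (I*√26 + 18150) - √2*I*√14/2 = (18150 + I*√26) - I*√7 = 18150 + I*√26 - I*√7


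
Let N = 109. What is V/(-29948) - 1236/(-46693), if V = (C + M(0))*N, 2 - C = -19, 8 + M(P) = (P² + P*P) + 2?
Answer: -39327327/1398361964 ≈ -0.028124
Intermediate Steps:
M(P) = -6 + 2*P² (M(P) = -8 + ((P² + P*P) + 2) = -8 + ((P² + P²) + 2) = -8 + (2*P² + 2) = -8 + (2 + 2*P²) = -6 + 2*P²)
C = 21 (C = 2 - 1*(-19) = 2 + 19 = 21)
V = 1635 (V = (21 + (-6 + 2*0²))*109 = (21 + (-6 + 2*0))*109 = (21 + (-6 + 0))*109 = (21 - 6)*109 = 15*109 = 1635)
V/(-29948) - 1236/(-46693) = 1635/(-29948) - 1236/(-46693) = 1635*(-1/29948) - 1236*(-1/46693) = -1635/29948 + 1236/46693 = -39327327/1398361964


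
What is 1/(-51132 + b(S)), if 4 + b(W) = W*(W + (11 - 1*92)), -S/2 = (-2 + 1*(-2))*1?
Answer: -1/51720 ≈ -1.9335e-5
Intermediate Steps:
S = 8 (S = -2*(-2 + 1*(-2)) = -2*(-2 - 2) = -(-8) = -2*(-4) = 8)
b(W) = -4 + W*(-81 + W) (b(W) = -4 + W*(W + (11 - 1*92)) = -4 + W*(W + (11 - 92)) = -4 + W*(W - 81) = -4 + W*(-81 + W))
1/(-51132 + b(S)) = 1/(-51132 + (-4 + 8² - 81*8)) = 1/(-51132 + (-4 + 64 - 648)) = 1/(-51132 - 588) = 1/(-51720) = -1/51720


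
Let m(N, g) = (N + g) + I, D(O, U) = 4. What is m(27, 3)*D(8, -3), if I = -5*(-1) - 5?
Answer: 120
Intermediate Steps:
I = 0 (I = 5 - 5 = 0)
m(N, g) = N + g (m(N, g) = (N + g) + 0 = N + g)
m(27, 3)*D(8, -3) = (27 + 3)*4 = 30*4 = 120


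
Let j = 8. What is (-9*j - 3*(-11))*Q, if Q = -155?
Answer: 6045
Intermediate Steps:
(-9*j - 3*(-11))*Q = (-9*8 - 3*(-11))*(-155) = (-72 + 33)*(-155) = -39*(-155) = 6045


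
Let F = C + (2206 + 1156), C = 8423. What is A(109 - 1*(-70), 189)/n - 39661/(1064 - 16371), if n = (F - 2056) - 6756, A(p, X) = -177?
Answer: 38400938/15169237 ≈ 2.5315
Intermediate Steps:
F = 11785 (F = 8423 + (2206 + 1156) = 8423 + 3362 = 11785)
n = 2973 (n = (11785 - 2056) - 6756 = 9729 - 6756 = 2973)
A(109 - 1*(-70), 189)/n - 39661/(1064 - 16371) = -177/2973 - 39661/(1064 - 16371) = -177*1/2973 - 39661/(-15307) = -59/991 - 39661*(-1/15307) = -59/991 + 39661/15307 = 38400938/15169237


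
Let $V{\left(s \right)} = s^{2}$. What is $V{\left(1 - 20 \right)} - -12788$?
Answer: $13149$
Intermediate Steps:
$V{\left(1 - 20 \right)} - -12788 = \left(1 - 20\right)^{2} - -12788 = \left(1 - 20\right)^{2} + 12788 = \left(-19\right)^{2} + 12788 = 361 + 12788 = 13149$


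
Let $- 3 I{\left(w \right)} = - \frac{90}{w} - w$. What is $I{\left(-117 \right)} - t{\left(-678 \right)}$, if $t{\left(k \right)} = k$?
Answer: $\frac{24911}{39} \approx 638.74$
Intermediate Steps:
$I{\left(w \right)} = \frac{30}{w} + \frac{w}{3}$ ($I{\left(w \right)} = - \frac{- \frac{90}{w} - w}{3} = - \frac{- w - \frac{90}{w}}{3} = \frac{30}{w} + \frac{w}{3}$)
$I{\left(-117 \right)} - t{\left(-678 \right)} = \left(\frac{30}{-117} + \frac{1}{3} \left(-117\right)\right) - -678 = \left(30 \left(- \frac{1}{117}\right) - 39\right) + 678 = \left(- \frac{10}{39} - 39\right) + 678 = - \frac{1531}{39} + 678 = \frac{24911}{39}$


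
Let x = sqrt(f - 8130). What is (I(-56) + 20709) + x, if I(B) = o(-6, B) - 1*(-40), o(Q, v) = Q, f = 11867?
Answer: 20743 + sqrt(3737) ≈ 20804.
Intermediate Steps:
I(B) = 34 (I(B) = -6 - 1*(-40) = -6 + 40 = 34)
x = sqrt(3737) (x = sqrt(11867 - 8130) = sqrt(3737) ≈ 61.131)
(I(-56) + 20709) + x = (34 + 20709) + sqrt(3737) = 20743 + sqrt(3737)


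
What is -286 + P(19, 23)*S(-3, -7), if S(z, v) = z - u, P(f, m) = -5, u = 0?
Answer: -271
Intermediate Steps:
S(z, v) = z (S(z, v) = z - 1*0 = z + 0 = z)
-286 + P(19, 23)*S(-3, -7) = -286 - 5*(-3) = -286 + 15 = -271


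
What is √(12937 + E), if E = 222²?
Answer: √62221 ≈ 249.44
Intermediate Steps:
E = 49284
√(12937 + E) = √(12937 + 49284) = √62221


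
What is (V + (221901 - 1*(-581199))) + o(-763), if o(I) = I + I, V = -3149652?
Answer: -2348078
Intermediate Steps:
o(I) = 2*I
(V + (221901 - 1*(-581199))) + o(-763) = (-3149652 + (221901 - 1*(-581199))) + 2*(-763) = (-3149652 + (221901 + 581199)) - 1526 = (-3149652 + 803100) - 1526 = -2346552 - 1526 = -2348078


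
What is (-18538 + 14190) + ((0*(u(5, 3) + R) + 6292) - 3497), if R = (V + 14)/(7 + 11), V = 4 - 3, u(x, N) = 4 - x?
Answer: -1553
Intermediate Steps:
V = 1
R = ⅚ (R = (1 + 14)/(7 + 11) = 15/18 = 15*(1/18) = ⅚ ≈ 0.83333)
(-18538 + 14190) + ((0*(u(5, 3) + R) + 6292) - 3497) = (-18538 + 14190) + ((0*((4 - 1*5) + ⅚) + 6292) - 3497) = -4348 + ((0*((4 - 5) + ⅚) + 6292) - 3497) = -4348 + ((0*(-1 + ⅚) + 6292) - 3497) = -4348 + ((0*(-⅙) + 6292) - 3497) = -4348 + ((0 + 6292) - 3497) = -4348 + (6292 - 3497) = -4348 + 2795 = -1553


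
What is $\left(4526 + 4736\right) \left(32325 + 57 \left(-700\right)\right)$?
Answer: $-70159650$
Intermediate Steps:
$\left(4526 + 4736\right) \left(32325 + 57 \left(-700\right)\right) = 9262 \left(32325 - 39900\right) = 9262 \left(-7575\right) = -70159650$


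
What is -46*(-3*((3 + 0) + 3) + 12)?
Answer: 276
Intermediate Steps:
-46*(-3*((3 + 0) + 3) + 12) = -46*(-3*(3 + 3) + 12) = -46*(-3*6 + 12) = -46*(-18 + 12) = -46*(-6) = 276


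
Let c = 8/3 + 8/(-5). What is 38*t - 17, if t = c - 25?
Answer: -13897/15 ≈ -926.47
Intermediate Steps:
c = 16/15 (c = 8*(⅓) + 8*(-⅕) = 8/3 - 8/5 = 16/15 ≈ 1.0667)
t = -359/15 (t = 16/15 - 25 = -359/15 ≈ -23.933)
38*t - 17 = 38*(-359/15) - 17 = -13642/15 - 17 = -13897/15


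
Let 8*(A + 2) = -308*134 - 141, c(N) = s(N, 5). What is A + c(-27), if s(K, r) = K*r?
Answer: -42509/8 ≈ -5313.6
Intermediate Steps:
c(N) = 5*N (c(N) = N*5 = 5*N)
A = -41429/8 (A = -2 + (-308*134 - 141)/8 = -2 + (-41272 - 141)/8 = -2 + (⅛)*(-41413) = -2 - 41413/8 = -41429/8 ≈ -5178.6)
A + c(-27) = -41429/8 + 5*(-27) = -41429/8 - 135 = -42509/8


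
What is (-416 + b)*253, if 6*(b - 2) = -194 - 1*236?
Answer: -368621/3 ≈ -1.2287e+5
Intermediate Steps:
b = -209/3 (b = 2 + (-194 - 1*236)/6 = 2 + (-194 - 236)/6 = 2 + (1/6)*(-430) = 2 - 215/3 = -209/3 ≈ -69.667)
(-416 + b)*253 = (-416 - 209/3)*253 = -1457/3*253 = -368621/3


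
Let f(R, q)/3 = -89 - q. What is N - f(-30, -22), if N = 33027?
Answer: 33228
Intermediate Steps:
f(R, q) = -267 - 3*q (f(R, q) = 3*(-89 - q) = -267 - 3*q)
N - f(-30, -22) = 33027 - (-267 - 3*(-22)) = 33027 - (-267 + 66) = 33027 - 1*(-201) = 33027 + 201 = 33228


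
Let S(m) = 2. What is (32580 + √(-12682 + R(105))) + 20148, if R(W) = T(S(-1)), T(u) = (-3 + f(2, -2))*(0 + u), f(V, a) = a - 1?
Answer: 52728 + I*√12694 ≈ 52728.0 + 112.67*I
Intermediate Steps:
f(V, a) = -1 + a
T(u) = -6*u (T(u) = (-3 + (-1 - 2))*(0 + u) = (-3 - 3)*u = -6*u)
R(W) = -12 (R(W) = -6*2 = -12)
(32580 + √(-12682 + R(105))) + 20148 = (32580 + √(-12682 - 12)) + 20148 = (32580 + √(-12694)) + 20148 = (32580 + I*√12694) + 20148 = 52728 + I*√12694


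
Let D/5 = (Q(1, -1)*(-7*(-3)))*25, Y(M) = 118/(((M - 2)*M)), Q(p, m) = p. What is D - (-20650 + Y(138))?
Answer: 218412541/9384 ≈ 23275.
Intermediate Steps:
Y(M) = 118/(M*(-2 + M)) (Y(M) = 118/(((-2 + M)*M)) = 118/((M*(-2 + M))) = 118*(1/(M*(-2 + M))) = 118/(M*(-2 + M)))
D = 2625 (D = 5*((1*(-7*(-3)))*25) = 5*((1*21)*25) = 5*(21*25) = 5*525 = 2625)
D - (-20650 + Y(138)) = 2625 - (-20650 + 118/(138*(-2 + 138))) = 2625 - (-20650 + 118*(1/138)/136) = 2625 - (-20650 + 118*(1/138)*(1/136)) = 2625 - (-20650 + 59/9384) = 2625 - 1*(-193779541/9384) = 2625 + 193779541/9384 = 218412541/9384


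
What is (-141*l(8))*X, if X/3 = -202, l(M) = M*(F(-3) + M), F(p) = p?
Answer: 3417840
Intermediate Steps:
l(M) = M*(-3 + M)
X = -606 (X = 3*(-202) = -606)
(-141*l(8))*X = -1128*(-3 + 8)*(-606) = -1128*5*(-606) = -141*40*(-606) = -5640*(-606) = 3417840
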